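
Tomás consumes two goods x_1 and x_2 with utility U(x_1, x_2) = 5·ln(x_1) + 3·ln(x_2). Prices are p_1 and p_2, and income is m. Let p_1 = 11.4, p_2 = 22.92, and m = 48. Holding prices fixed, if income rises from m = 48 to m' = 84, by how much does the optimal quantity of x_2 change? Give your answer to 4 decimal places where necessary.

Δx_2* = 0.589

The MRS is (5/3)·x_2/x_1. Set MRS = p_1/p_2.
So 5·p_2·x_2 = 3·p_1·x_1; combined with the budget, a share 0.625 of income goes to x_1.
Demand: x_1*(p_1,p_2,m) = 0.625·m/p_1 and x_2* = 0.375·m/p_2.
At p_1=11.4, p_2=22.92, m=48: x_2* = 0.375·48/22.92 = 0.7853.
At m' = 84: x_2* = 1.3743. Change: 1.3743 − 0.7853 = 0.589.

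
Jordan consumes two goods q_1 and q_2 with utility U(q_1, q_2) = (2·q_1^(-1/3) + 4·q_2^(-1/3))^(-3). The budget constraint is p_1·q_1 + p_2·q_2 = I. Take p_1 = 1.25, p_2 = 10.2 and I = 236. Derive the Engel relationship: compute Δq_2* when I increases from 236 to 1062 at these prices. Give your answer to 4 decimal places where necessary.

With the ratio pinned down, the budget gives q_1* = I/(p_1 + p_2·(q_2/q_1)) and q_2* = (q_2/q_1)·q_1*.
Numerically q_2/q_1 = 0.348341, so q_1* = 236/(1.25 + 10.2·0.348341) = 49.1351 and q_2* = 0.348341·49.1351 = 17.1158.
At I' = 1062: q_2* = 77.0211. Change: 77.0211 − 17.1158 = 59.9053.

Δq_2* = 59.9053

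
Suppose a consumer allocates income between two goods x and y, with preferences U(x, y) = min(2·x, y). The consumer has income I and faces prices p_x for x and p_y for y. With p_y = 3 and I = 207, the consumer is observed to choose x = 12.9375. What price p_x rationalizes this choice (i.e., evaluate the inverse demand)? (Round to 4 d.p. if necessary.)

Leontief preferences: the optimum is at the kink where x/1 = y/2, i.e. y = 2·x.
Budget: p_x·x + p_y·2·x = I, so (p_x + 2·p_y)·x = I.
Demand: x*(p_x,p_y,I) = I/(p_x + 2·p_y), y* = 2·I/(p_x + 2·p_y).
Set x* = 12.9375 in the demand function and solve for p_x: p_x = 10.

p_x = 10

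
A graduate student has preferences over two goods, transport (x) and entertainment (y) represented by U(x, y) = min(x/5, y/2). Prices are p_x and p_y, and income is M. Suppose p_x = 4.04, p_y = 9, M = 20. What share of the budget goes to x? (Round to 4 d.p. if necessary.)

With perfect complements, no substitution: consume in ratio x:y = 5:2.
Budget: p_x·x + p_y·(2/5)·x = M, so (5·p_x + 2·p_y)·x = 5·M.
Demand: x*(p_x,p_y,M) = 5·M/(5·p_x + 2·p_y), y* = 2·M/(5·p_x + 2·p_y).
Here 5·4.04 + 2·9 = 38.2, giving x* = 2.6178 and y* = 1.0471.
Expenditure on x: 4.04·2.6178 = 10.5759; share = 0.5288.

share on x = 0.5288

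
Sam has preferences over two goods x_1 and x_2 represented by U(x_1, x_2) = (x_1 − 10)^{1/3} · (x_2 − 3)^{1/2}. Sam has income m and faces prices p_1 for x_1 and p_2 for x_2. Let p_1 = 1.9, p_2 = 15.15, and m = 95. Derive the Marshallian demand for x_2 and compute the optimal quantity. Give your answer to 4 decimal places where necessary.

MRS = (2/3)·(x_2−3)/(x_1−10). Tangency with p_1/p_2 gives x_2−3 = (3/2)·(p_1/p_2)·(x_1−10).
Substituting into the budget: x_1* = 10 + 0.4·(m − 10·p_1 − 3·p_2)/p_1, and x_2* = 3 + 0.6·(…)/p_2.
Discretionary income = 95 − 10·1.9 − 3·15.15 = 30.55; x_2* = 3 + 0.6·30.55/15.15 = 4.2099.

x_2* = 4.2099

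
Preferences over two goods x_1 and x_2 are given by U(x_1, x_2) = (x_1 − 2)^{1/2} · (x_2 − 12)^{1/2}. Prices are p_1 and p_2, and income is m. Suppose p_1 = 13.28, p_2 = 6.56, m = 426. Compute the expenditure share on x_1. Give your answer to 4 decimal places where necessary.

share on x_1 = 0.4388

MRS = (x_2−12)/(x_1−2). Tangency with p_1/p_2 gives x_2−12 = (p_1/p_2)·(x_1−2).
After buying the subsistence bundle (2, 12), a share 0.5 of the remaining income goes to x_1: x_1* = 2 + 0.5·(m − 2p_1 − 12p_2)/p_1.
Discretionary income = 426 − 2·13.28 − 12·6.56 = 320.72; x_1* = 2 + 0.5·320.72/13.28 = 14.0753; x_2* = 12 + 0.5·320.72/6.56 = 36.4451.
Expenditure on x_1: 13.28·14.0753 = 186.92; share = 0.4388.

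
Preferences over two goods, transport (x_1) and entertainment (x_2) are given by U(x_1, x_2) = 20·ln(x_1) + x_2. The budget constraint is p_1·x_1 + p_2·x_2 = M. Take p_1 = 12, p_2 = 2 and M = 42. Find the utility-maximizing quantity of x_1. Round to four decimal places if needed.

x_1* = 3.3333

At the given prices: x_1* = 20·2/12 = 3.3333.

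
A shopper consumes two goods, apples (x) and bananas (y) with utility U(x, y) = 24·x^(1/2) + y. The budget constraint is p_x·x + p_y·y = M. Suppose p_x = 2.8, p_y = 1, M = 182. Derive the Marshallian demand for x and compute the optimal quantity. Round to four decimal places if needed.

Plugging in: x* = (12·1/2.8)² = 18.3673.

x* = 18.3673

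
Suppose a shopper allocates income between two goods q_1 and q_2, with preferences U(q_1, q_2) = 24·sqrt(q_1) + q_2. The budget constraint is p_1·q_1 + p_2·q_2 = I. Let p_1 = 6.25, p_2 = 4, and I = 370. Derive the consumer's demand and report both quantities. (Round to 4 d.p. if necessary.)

q_1* = 58.9824, q_2* = 0.34

Utility is quasi-linear in q_2; the FOC for q_1 is 12/√q_1 = p_1/p_2.
Thus q_1* = (12·p_2/p_1)² — independent of I — with the rest of income spent on q_2.
Plugging in: q_1* = (12·4/6.25)² = 58.9824, q_2* = 0.34.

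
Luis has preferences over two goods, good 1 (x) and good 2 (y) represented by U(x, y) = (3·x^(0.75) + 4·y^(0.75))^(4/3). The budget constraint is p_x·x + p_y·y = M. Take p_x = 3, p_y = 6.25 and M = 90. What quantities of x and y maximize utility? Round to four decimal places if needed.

MRS = MU_x/MU_y = (3/4)·(y/x)^(0.25). Set equal to p_x/p_y.
Hence y/x = ((4/3)·p_x/p_y)^(1/(0.25)), i.e. raised to the 4 power.
Substitute y = (y/x)·x into the budget: x* = M/(p_x + p_y·(y/x)).
Numerically y/x = 0.167772, so x* = 90/(3 + 6.25·0.167772) = 22.23 and y* = 0.167772·22.23 = 3.7296.

x* = 22.23, y* = 3.7296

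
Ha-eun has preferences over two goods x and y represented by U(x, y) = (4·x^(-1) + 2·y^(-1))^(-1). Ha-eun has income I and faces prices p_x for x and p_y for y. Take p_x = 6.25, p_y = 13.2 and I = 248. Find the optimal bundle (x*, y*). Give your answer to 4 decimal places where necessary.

MU_x ∝ 4·x^(-2), MU_y ∝ 2·y^(-2), so MRS = 2·(y/x)^(2) = p_x/p_y.
Hence y/x = ((1/2)·p_x/p_y)^(1/(2)), i.e. raised to the 0.5 power.
With the ratio pinned down, the budget gives x* = I/(p_x + p_y·(y/x)) and y* = (y/x)·x*.
Numerically y/x = 0.486562, so x* = 248/(6.25 + 13.2·0.486562) = 19.5698 and y* = 0.486562·19.5698 = 9.5219.

x* = 19.5698, y* = 9.5219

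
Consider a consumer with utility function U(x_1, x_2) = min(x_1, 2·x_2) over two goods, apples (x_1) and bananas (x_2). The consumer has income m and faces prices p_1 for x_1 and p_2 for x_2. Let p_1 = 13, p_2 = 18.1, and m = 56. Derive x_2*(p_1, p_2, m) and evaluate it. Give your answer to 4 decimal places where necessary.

x_2* = 1.2698

Demand: x_1*(p_1,p_2,m) = 2·m/(2·p_1 + p_2), x_2* = m/(2·p_1 + p_2).
Here 2·13 + 18.1 = 44.1, giving x_2* = 1.2698.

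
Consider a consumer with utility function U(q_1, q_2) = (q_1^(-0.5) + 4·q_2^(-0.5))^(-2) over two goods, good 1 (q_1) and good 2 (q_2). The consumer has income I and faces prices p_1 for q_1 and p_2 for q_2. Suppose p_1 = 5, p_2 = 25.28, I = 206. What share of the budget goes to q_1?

Numerically q_2/q_1 = 0.855399, so q_1* = 206/(5 + 25.28·0.855399) = 7.7372 and q_2* = 0.855399·7.7372 = 6.6184.
Expenditure on q_1: 5·7.7372 = 38.6862; share = 0.1878.

share on q_1 = 0.1878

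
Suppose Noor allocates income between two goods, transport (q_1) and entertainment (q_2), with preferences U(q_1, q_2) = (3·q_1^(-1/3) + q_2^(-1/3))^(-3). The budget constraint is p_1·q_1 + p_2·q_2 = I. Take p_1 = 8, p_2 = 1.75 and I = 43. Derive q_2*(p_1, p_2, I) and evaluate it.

q_2* = 5.6706

Substitute q_2 = (q_2/q_1)·q_1 into the budget: q_1* = I/(p_1 + p_2·(q_2/q_1)).
Numerically q_2/q_1 = 1.371507, so q_1* = 43/(8 + 1.75·1.371507) = 4.1346 and q_2* = 1.371507·4.1346 = 5.6706.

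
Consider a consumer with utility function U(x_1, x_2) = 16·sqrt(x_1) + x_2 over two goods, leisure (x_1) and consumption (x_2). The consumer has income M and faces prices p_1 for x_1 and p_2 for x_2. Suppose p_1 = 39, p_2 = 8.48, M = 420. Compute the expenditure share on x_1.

Set MRS = p_1/p_2: 8·x_1^(−1/2) = p_1/p_2.
Solve: √x_1 = 8·p_2/p_1, so x_1*(p_1,p_2) = (8·p_2/p_1)², and x_2* = (M − p_1·x_1*)/p_2.
Plugging in: x_1* = (8·8.48/39)² = 3.0258, x_2* = 35.6124.
Expenditure on x_1: 39·3.0258 = 118.0068; share = 0.281.

share on x_1 = 0.281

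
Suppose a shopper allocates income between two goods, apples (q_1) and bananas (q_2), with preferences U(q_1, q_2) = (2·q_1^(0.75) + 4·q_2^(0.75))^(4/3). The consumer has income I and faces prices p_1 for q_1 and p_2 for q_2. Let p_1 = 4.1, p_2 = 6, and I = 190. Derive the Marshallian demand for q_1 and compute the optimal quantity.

MU_q_1 ∝ 2·q_1^(-0.25), MU_q_2 ∝ 4·q_2^(-0.25), so MRS = (1/2)·(q_2/q_1)^(0.25) = p_1/p_2.
Solve for the ratio: q_2/q_1 = [2·p_1/p_2]^(4).
Substitute q_2 = (q_2/q_1)·q_1 into the budget: q_1* = I/(p_1 + p_2·(q_2/q_1)).
Numerically q_2/q_1 = 3.488594, so q_1* = 190/(4.1 + 6·3.488594) = 7.5904.

q_1* = 7.5904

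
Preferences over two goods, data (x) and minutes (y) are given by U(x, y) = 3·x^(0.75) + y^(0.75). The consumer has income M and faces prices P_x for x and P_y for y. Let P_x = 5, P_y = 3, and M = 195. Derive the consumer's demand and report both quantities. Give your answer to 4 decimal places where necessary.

MU_x ∝ 3·x^(-0.25), MU_y ∝ y^(-0.25), so MRS = 3·(y/x)^(0.25) = P_x/P_y.
Hence y/x = ((1/3)·P_x/P_y)^(1/(0.25)), i.e. raised to the 4 power.
Substitute y = (y/x)·x into the budget: x* = M/(P_x + P_y·(y/x)).
Numerically y/x = 0.09526, so x* = 195/(5 + 3·0.09526) = 36.8914 and y* = 0.09526·36.8914 = 3.5143.

x* = 36.8914, y* = 3.5143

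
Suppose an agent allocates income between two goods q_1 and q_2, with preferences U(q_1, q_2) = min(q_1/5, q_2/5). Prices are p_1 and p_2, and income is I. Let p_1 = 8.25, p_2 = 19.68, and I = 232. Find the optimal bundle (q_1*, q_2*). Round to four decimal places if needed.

With perfect complements, no substitution: consume in ratio q_1:q_2 = 5:5.
Budget: p_1·q_1 + p_2·q_1 = I, so (5·p_1 + 5·p_2)·q_1 = 5·I.
Demand: q_1*(p_1,p_2,I) = 5·I/(5·p_1 + 5·p_2), q_2* = 5·I/(5·p_1 + 5·p_2).
Here 5·8.25 + 5·19.68 = 139.65, giving q_1* = 8.3065 and q_2* = 8.3065.

q_1* = 8.3065, q_2* = 8.3065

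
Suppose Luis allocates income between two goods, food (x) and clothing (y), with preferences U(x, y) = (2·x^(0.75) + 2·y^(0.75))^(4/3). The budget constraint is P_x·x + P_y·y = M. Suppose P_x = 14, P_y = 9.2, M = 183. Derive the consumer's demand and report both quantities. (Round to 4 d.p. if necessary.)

x* = 2.8894, y* = 15.4943

MU_x ∝ 2·x^(-0.25), MU_y ∝ 2·y^(-0.25), so MRS = (y/x)^(0.25) = P_x/P_y.
Solve for the ratio: y/x = [P_x/P_y]^(4).
Substitute y = (y/x)·x into the budget: x* = M/(P_x + P_y·(y/x)).
Numerically y/x = 5.36242, so x* = 183/(14 + 9.2·5.36242) = 2.8894 and y* = 5.36242·2.8894 = 15.4943.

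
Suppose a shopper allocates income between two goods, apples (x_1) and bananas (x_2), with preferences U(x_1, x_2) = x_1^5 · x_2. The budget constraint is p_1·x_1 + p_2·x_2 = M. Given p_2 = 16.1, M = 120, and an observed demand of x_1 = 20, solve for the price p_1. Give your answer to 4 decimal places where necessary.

MU_x_1/MU_x_2 = (5·x_2)/(x_1); tangency sets this equal to p_1/p_2.
So 5·p_2·x_2 = p_1·x_1; combined with the budget, a share 5/6 of income goes to x_1.
Demand: x_1*(p_1,p_2,M) = 5/6·M/p_1 and x_2* = 1/6·M/p_2.
Set x_1* = 20 in the demand function and solve for p_1: p_1 = 5.

p_1 = 5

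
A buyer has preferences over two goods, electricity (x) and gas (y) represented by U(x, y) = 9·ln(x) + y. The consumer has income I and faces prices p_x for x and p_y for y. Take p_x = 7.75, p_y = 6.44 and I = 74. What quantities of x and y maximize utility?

x* = 7.4787, y* = 2.4907

So x*(p_x,p_y) = 9·p_y/p_x, independent of income; and y* = (I − 9·p_y)/p_y.
At the given prices: x* = 9·6.44/7.75 = 7.4787, and y* = 2.4907.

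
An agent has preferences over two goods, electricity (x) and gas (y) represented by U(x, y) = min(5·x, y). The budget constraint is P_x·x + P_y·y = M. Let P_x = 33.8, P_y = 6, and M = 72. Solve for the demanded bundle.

x* = 1.1285, y* = 5.6426

With perfect complements, no substitution: consume in ratio x:y = 1:5.
Budget: P_x·x + P_y·5·x = M, so (P_x + 5·P_y)·x = M.
Demand: x*(P_x,P_y,M) = M/(P_x + 5·P_y), y* = 5·M/(P_x + 5·P_y).
Here 33.8 + 5·6 = 63.8, giving x* = 1.1285 and y* = 5.6426.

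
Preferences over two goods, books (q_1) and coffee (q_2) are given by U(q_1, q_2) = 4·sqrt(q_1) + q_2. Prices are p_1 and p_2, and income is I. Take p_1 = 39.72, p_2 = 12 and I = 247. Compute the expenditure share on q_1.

MU_q_1 = 2/√q_1, MU_q_2 = 1. Tangency: 2/√q_1 = p_1/p_2.
Thus q_1* = (2·p_2/p_1)² — independent of I — with the rest of income spent on q_2.
Plugging in: q_1* = (2·12/39.72)² = 0.3651, q_2* = 19.3749.
Expenditure on q_1: 39.72·0.3651 = 14.5015; share = 0.0587.

share on q_1 = 0.0587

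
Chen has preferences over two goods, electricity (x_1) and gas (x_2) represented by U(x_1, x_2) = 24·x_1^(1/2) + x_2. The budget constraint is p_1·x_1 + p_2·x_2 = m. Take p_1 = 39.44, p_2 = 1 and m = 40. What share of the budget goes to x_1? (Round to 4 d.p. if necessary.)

share on x_1 = 0.0913

Plugging in: x_1* = (12·1/39.44)² = 0.0926, x_2* = 36.3489.
Expenditure on x_1: 39.44·0.0926 = 3.6511; share = 0.0913.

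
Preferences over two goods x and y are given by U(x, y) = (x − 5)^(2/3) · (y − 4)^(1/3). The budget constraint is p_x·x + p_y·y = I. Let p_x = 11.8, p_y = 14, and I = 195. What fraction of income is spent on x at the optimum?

Let x' = x−5, y' = y−4. MRS = 2·y'/x' = p_x/p_y.
After buying the subsistence bundle (5, 4), a share 2/3 of the remaining income goes to x: x* = 5 + 2/3·(I − 5p_x − 4p_y)/p_x.
Discretionary income = 195 − 5·11.8 − 4·14 = 80; x* = 5 + 2/3·80/11.8 = 9.5198; y* = 4 + 1/3·80/14 = 5.9048.
Expenditure on x: 11.8·9.5198 = 112.3333; share = 0.5761.

share on x = 0.5761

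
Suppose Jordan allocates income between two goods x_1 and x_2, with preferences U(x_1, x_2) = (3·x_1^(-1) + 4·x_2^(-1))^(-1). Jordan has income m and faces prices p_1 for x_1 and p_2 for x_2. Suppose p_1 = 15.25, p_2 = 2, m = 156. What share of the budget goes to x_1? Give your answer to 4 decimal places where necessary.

MRS = MU_x_1/MU_x_2 = (3/4)·(x_2/x_1)^(2). Set equal to p_1/p_2.
Solve for the ratio: x_2/x_1 = [(4/3)·p_1/p_2]^(0.5).
Substitute x_2 = (x_2/x_1)·x_1 into the budget: x_1* = m/(p_1 + p_2·(x_2/x_1)).
Numerically x_2/x_1 = 3.188521, so x_1* = 156/(15.25 + 2·3.188521) = 7.2132 and x_2* = 3.188521·7.2132 = 22.9994.
Expenditure on x_1: 15.25·7.2132 = 110.0012; share = 0.7051.

share on x_1 = 0.7051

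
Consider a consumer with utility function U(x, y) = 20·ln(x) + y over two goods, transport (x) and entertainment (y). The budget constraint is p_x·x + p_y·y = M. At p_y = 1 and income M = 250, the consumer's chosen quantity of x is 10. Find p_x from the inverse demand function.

Set MRS = p_x/p_y: (20/x)/1 = p_x/p_y.
So x*(p_x,p_y) = 20·p_y/p_x, independent of income; and y* = (M − 20·p_y)/p_y.
Set x* = 10 in the demand function and solve for p_x: p_x = 2.

p_x = 2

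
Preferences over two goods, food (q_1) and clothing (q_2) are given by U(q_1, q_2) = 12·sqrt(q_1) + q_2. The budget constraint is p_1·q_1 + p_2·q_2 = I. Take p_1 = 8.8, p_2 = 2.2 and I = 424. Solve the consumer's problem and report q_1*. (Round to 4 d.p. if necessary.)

Thus q_1* = (6·p_2/p_1)² — independent of I — with the rest of income spent on q_2.
Plugging in: q_1* = (6·2.2/8.8)² = 2.25.

q_1* = 2.25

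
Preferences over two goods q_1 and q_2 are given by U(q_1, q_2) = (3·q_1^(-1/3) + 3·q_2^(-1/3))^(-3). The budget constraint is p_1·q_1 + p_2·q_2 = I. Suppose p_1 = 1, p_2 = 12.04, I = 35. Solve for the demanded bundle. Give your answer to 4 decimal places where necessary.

From the CES first-order condition, (q_2/q_1)^(4/3) = p_1/p_2.
Hence q_2/q_1 = (p_1/p_2)^(1/(4/3)), i.e. raised to the 0.75 power.
With the ratio pinned down, the budget gives q_1* = I/(p_1 + p_2·(q_2/q_1)) and q_2* = (q_2/q_1)·q_1*.
Numerically q_2/q_1 = 0.154714, so q_1* = 35/(1 + 12.04·0.154714) = 12.226 and q_2* = 0.154714·12.226 = 1.8915.

q_1* = 12.226, q_2* = 1.8915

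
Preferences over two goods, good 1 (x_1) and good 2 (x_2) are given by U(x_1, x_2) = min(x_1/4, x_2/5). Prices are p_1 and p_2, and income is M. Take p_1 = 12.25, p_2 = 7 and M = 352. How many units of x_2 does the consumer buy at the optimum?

Leontief preferences: the optimum is at the kink where x_1/4 = x_2/5, i.e. x_2 = (5/4)·x_1.
Budget: p_1·x_1 + p_2·(5/4)·x_1 = M, so (4·p_1 + 5·p_2)·x_1 = 4·M.
Demand: x_1*(p_1,p_2,M) = 4·M/(4·p_1 + 5·p_2), x_2* = 5·M/(4·p_1 + 5·p_2).
Here 4·12.25 + 5·7 = 84, giving x_2* = 20.9524.

x_2* = 20.9524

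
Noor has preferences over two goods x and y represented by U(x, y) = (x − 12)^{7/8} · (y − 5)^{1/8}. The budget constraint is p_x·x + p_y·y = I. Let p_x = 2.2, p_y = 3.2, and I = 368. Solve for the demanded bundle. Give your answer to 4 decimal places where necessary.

x* = 141.5, y* = 17.7188

This is Cobb-Douglas in (x−12, y−5): tangency gives 0.875·p_y·(y−5) = 0.125·p_x·(x−12).
Substituting into the budget: x* = 12 + 0.875·(I − 12·p_x − 5·p_y)/p_x, and y* = 5 + 0.125·(…)/p_y.
Discretionary income = 368 − 12·2.2 − 5·3.2 = 325.6; x* = 12 + 0.875·325.6/2.2 = 141.5; y* = 5 + 0.125·325.6/3.2 = 17.7188.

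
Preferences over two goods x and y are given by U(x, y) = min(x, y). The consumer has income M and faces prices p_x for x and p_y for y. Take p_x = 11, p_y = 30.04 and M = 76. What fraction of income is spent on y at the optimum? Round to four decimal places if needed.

share on y = 0.732

Demand: x*(p_x,p_y,M) = M/(p_x + p_y), y* = M/(p_x + p_y).
Here 11 + 30.04 = 41.04, giving x* = 1.8519 and y* = 1.8519.
Expenditure on y: 30.04·1.8519 = 55.6296; share = 0.732.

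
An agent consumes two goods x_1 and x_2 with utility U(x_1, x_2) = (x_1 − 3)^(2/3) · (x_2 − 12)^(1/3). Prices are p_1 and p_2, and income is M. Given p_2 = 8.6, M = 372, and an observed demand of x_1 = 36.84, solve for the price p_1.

MRS = 2·(x_2−12)/(x_1−3). Tangency with p_1/p_2 gives x_2−12 = (1/2)·(p_1/p_2)·(x_1−3).
After buying the subsistence bundle (3, 12), a share 2/3 of the remaining income goes to x_1: x_1* = 3 + 2/3·(M − 3p_1 − 12p_2)/p_1.
Set x_1* = 36.84 in the demand function and solve for p_1: p_1 = 5.

p_1 = 5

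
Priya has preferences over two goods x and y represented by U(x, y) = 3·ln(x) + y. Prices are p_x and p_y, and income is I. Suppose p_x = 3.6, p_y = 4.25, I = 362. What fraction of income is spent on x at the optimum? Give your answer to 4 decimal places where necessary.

MU_x = 3/x, MU_y = 1. Tangency: 3/x = p_x/p_y.
So x*(p_x,p_y) = 3·p_y/p_x, independent of income; and y* = (I − 3·p_y)/p_y.
At the given prices: x* = 3·4.25/3.6 = 3.5417, and y* = 82.1765.
Expenditure on x: 3.6·3.5417 = 12.75; share = 0.0352.

share on x = 0.0352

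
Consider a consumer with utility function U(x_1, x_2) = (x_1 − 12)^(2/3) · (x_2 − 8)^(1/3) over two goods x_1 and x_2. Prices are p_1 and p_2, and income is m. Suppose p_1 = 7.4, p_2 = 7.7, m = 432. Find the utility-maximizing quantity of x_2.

x_2* = 20.1905

This is Cobb-Douglas in (x_1−12, x_2−8): tangency gives 2/3·p_2·(x_2−8) = 1/3·p_1·(x_1−12).
After buying the subsistence bundle (12, 8), a share 2/3 of the remaining income goes to x_1: x_1* = 12 + 2/3·(m − 12p_1 − 8p_2)/p_1.
Discretionary income = 432 − 12·7.4 − 8·7.7 = 281.6; x_2* = 8 + 1/3·281.6/7.7 = 20.1905.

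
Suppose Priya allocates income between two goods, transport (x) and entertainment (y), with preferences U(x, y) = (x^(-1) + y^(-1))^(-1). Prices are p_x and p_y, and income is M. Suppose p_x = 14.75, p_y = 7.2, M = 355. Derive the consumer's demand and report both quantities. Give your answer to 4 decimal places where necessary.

From the CES first-order condition, (y/x)^(2) = p_x/p_y.
Hence y/x = (p_x/p_y)^(1/(2)), i.e. raised to the 0.5 power.
With the ratio pinned down, the budget gives x* = M/(p_x + p_y·(y/x)) and y* = (y/x)·x*.
Numerically y/x = 1.431297, so x* = 355/(14.75 + 7.2·1.431297) = 14.1686 and y* = 1.431297·14.1686 = 20.2795.

x* = 14.1686, y* = 20.2795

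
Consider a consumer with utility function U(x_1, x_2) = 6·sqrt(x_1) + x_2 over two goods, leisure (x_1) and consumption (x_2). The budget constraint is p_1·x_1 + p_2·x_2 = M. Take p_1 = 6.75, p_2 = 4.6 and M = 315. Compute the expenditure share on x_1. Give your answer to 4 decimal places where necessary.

share on x_1 = 0.0896

Thus x_1* = (3·p_2/p_1)² — independent of M — with the rest of income spent on x_2.
Plugging in: x_1* = (3·4.6/6.75)² = 4.1798, x_2* = 62.3449.
Expenditure on x_1: 6.75·4.1798 = 28.2133; share = 0.0896.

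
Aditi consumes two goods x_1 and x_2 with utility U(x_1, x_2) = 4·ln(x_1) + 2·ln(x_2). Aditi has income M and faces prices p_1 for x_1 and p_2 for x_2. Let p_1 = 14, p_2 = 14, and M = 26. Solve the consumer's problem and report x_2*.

x_2* = 0.619

MU_x_1/MU_x_2 = (4·x_2)/(2·x_1); tangency sets this equal to p_1/p_2.
So 4·p_2·x_2 = 2·p_1·x_1; combined with the budget, a share 2/3 of income goes to x_1.
Demand: x_1*(p_1,p_2,M) = 2/3·M/p_1 and x_2* = 1/3·M/p_2.
At p_1=14, p_2=14, M=26: x_2* = 1/3·26/14 = 0.619.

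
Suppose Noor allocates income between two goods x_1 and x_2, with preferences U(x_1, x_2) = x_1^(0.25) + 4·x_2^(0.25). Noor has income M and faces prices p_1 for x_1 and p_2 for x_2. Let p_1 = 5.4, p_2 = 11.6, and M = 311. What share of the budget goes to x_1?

MRS = MU_x_1/MU_x_2 = (1/4)·(x_2/x_1)^(0.75). Set equal to p_1/p_2.
Hence x_2/x_1 = (4·p_1/p_2)^(1/(0.75)), i.e. raised to the 4/3 power.
With the ratio pinned down, the budget gives x_1* = M/(p_1 + p_2·(x_2/x_1)) and x_2* = (x_2/x_1)·x_1*.
Numerically x_2/x_1 = 2.290838, so x_1* = 311/(5.4 + 11.6·2.290838) = 9.7267 and x_2* = 2.290838·9.7267 = 22.2824.
Expenditure on x_1: 5.4·9.7267 = 52.5244; share = 0.1689.

share on x_1 = 0.1689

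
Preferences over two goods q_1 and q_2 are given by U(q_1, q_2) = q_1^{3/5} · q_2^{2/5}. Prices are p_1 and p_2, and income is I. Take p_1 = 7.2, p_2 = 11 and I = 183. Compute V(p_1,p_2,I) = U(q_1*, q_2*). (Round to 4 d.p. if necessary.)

The MRS is (3/2)·q_2/q_1. Set MRS = p_1/p_2.
Rearranging, p_2·q_2 = (2/3)·p_1·q_1. Substituting into the budget gives p_1·q_1·(1 + (2/3)) = I.
Demand: q_1*(p_1,p_2,I) = 0.6·I/p_1 and q_2* = 0.4·I/p_2.
At p_1=7.2, p_2=11, I=183: q_1* = 0.6·183/7.2 = 15.25, q_2* = 6.6545.
Utility at the optimum: U(15.25, 6.6545) = 10.9448.

V = 10.9448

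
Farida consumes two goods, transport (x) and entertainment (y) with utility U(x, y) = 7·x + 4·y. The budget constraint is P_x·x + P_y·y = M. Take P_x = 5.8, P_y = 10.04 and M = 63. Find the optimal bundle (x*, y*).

x* = 10.8621, y* = 0

Linear utility — the consumer picks whichever good has higher MU/price: 7/5.8 = 1.2069 vs 4/10.04 = 0.3984.
x gives more utility per dollar, so spend all income on x: x* = M/P_x, y* = 0.
Numerically: x* = 10.8621, y* = 0.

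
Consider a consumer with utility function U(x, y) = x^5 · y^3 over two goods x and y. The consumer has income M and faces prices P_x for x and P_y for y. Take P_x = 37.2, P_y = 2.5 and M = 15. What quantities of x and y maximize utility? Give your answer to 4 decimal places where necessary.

MU_x/MU_y = (5·y)/(3·x); tangency sets this equal to P_x/P_y.
So 5·P_y·y = 3·P_x·x; combined with the budget, a share 0.625 of income goes to x.
Demand: x*(P_x,P_y,M) = 0.625·M/P_x and y* = 0.375·M/P_y.
At P_x=37.2, P_y=2.5, M=15: x* = 0.625·15/37.2 = 0.252, y* = 2.25.

x* = 0.252, y* = 2.25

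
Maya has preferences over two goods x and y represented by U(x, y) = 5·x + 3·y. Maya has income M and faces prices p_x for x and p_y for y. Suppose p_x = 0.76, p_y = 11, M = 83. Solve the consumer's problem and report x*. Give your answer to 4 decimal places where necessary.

Linear utility — the consumer picks whichever good has higher MU/price: 5/0.76 = 6.5789 vs 3/11 = 0.2727.
x gives more utility per dollar, so spend all income on x: x* = M/p_x, y* = 0.
Numerically: x* = 109.2105, y* = 0.

x* = 109.2105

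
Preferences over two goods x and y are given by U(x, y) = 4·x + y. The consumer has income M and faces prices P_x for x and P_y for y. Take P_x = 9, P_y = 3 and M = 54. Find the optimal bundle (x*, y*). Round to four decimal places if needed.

x* = 6, y* = 0

Perfect substitutes: compare marginal utility per dollar. 4/P_x vs 1/P_y → 0.4444 vs 0.3333.
x gives more utility per dollar, so spend all income on x: x* = M/P_x, y* = 0.
Numerically: x* = 6, y* = 0.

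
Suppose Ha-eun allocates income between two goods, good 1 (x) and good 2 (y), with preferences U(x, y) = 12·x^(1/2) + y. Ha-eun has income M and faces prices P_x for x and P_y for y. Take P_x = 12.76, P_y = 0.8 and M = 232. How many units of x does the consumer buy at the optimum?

MU_x = 6/√x, MU_y = 1. Tangency: 6/√x = P_x/P_y.
Solve: √x = 6·P_y/P_x, so x*(P_x,P_y) = (6·P_y/P_x)², and y* = (M − P_x·x*)/P_y.
Plugging in: x* = (6·0.8/12.76)² = 0.1415.

x* = 0.1415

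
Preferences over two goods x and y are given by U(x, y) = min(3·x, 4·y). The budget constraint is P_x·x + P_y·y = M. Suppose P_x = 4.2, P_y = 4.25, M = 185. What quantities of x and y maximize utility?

x* = 25.0423, y* = 18.7817

Leontief preferences: the optimum is at the kink where x/4 = y/3, i.e. y = (3/4)·x.
Budget: P_x·x + P_y·(3/4)·x = M, so (4·P_x + 3·P_y)·x = 4·M.
Demand: x*(P_x,P_y,M) = 4·M/(4·P_x + 3·P_y), y* = 3·M/(4·P_x + 3·P_y).
Here 4·4.2 + 3·4.25 = 29.55, giving x* = 25.0423 and y* = 18.7817.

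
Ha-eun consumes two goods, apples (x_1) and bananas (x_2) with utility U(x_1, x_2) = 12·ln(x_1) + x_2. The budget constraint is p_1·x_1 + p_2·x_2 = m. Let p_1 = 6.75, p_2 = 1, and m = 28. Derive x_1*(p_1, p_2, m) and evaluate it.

Set MRS = p_1/p_2: (12/x_1)/1 = p_1/p_2.
So x_1*(p_1,p_2) = 12·p_2/p_1, independent of income; and x_2* = (m − 12·p_2)/p_2.
At the given prices: x_1* = 12·1/6.75 = 1.7778.

x_1* = 1.7778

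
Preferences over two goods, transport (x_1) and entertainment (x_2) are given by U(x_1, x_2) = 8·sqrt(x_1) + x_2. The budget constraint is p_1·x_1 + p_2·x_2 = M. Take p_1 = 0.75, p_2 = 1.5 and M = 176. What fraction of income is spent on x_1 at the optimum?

share on x_1 = 0.2727

Utility is quasi-linear in x_2; the FOC for x_1 is 4/√x_1 = p_1/p_2.
Solve: √x_1 = 4·p_2/p_1, so x_1*(p_1,p_2) = (4·p_2/p_1)², and x_2* = (M − p_1·x_1*)/p_2.
Plugging in: x_1* = (4·1.5/0.75)² = 64, x_2* = 85.3333.
Expenditure on x_1: 0.75·64 = 48; share = 0.2727.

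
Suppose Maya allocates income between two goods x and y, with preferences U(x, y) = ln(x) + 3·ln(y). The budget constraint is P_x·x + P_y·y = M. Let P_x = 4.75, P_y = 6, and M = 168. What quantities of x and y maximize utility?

MU_x/MU_y = (y)/(3·x); tangency sets this equal to P_x/P_y.
Rearranging, P_y·y = 3·P_x·x. Substituting into the budget gives P_x·x·(1 + 3) = M.
Demand: x*(P_x,P_y,M) = 0.25·M/P_x and y* = 0.75·M/P_y.
At P_x=4.75, P_y=6, M=168: x* = 0.25·168/4.75 = 8.8421, y* = 21.

x* = 8.8421, y* = 21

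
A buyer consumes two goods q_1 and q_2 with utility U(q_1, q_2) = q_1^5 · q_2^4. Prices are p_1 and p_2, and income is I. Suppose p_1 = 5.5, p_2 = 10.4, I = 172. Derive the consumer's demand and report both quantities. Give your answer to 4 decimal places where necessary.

The MRS is (5/4)·q_2/q_1. Set MRS = p_1/p_2.
Rearranging, p_2·q_2 = (4/5)·p_1·q_1. Substituting into the budget gives p_1·q_1·(1 + (4/5)) = I.
Demand: q_1*(p_1,p_2,I) = 5/9·I/p_1 and q_2* = 4/9·I/p_2.
At p_1=5.5, p_2=10.4, I=172: q_1* = 5/9·172/5.5 = 17.3737, q_2* = 7.3504.

q_1* = 17.3737, q_2* = 7.3504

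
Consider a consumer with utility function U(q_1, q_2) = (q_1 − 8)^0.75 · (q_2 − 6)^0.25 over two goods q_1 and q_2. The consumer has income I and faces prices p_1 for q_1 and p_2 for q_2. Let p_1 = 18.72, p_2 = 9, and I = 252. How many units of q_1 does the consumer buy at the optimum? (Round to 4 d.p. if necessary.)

q_1* = 9.9327

This is Cobb-Douglas in (q_1−8, q_2−6): tangency gives 0.75·p_2·(q_2−6) = 0.25·p_1·(q_1−8).
After buying the subsistence bundle (8, 6), a share 0.75 of the remaining income goes to q_1: q_1* = 8 + 0.75·(I − 8p_1 − 6p_2)/p_1.
Discretionary income = 252 − 8·18.72 − 6·9 = 48.24; q_1* = 8 + 0.75·48.24/18.72 = 9.9327.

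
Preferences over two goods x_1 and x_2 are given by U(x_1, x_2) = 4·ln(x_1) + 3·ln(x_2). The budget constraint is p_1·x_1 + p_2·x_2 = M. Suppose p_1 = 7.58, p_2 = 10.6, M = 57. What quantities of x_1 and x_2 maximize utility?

MU_x_1/MU_x_2 = (4·x_2)/(3·x_1); tangency sets this equal to p_1/p_2.
So 4·p_2·x_2 = 3·p_1·x_1; combined with the budget, a share 4/7 of income goes to x_1.
Demand: x_1*(p_1,p_2,M) = 4/7·M/p_1 and x_2* = 3/7·M/p_2.
At p_1=7.58, p_2=10.6, M=57: x_1* = 4/7·57/7.58 = 4.297, x_2* = 2.3046.

x_1* = 4.297, x_2* = 2.3046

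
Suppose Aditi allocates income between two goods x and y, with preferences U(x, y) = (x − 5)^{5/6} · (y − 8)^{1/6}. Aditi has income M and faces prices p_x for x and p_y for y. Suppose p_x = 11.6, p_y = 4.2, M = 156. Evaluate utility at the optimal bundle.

Let x' = x−5, y' = y−8. MRS = 5·y'/x' = p_x/p_y.
Substituting into the budget: x* = 5 + 5/6·(M − 5·p_x − 8·p_y)/p_x, and y* = 8 + 1/6·(…)/p_y.
Discretionary income = 156 − 5·11.6 − 8·4.2 = 64.4; x* = 5 + 5/6·64.4/11.6 = 9.6264; y* = 8 + 1/6·64.4/4.2 = 10.5556.
Utility at the optimum: U(9.6264, 10.5556) = 4.1907.

V = 4.1907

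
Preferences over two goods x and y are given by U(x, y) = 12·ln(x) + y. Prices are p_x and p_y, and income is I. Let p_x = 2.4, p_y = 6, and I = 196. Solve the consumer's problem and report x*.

x* = 30

MU_x = 12/x, MU_y = 1. Tangency: 12/x = p_x/p_y.
So x*(p_x,p_y) = 12·p_y/p_x, independent of income; and y* = (I − 12·p_y)/p_y.
At the given prices: x* = 12·6/2.4 = 30.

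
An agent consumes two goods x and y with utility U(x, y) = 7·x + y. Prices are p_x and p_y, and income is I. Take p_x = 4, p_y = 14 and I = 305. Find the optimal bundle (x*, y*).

Linear utility — the consumer picks whichever good has higher MU/price: 7/4 = 1.75 vs 1/14 = 0.0714.
x gives more utility per dollar, so spend all income on x: x* = I/p_x, y* = 0.
Numerically: x* = 76.25, y* = 0.

x* = 76.25, y* = 0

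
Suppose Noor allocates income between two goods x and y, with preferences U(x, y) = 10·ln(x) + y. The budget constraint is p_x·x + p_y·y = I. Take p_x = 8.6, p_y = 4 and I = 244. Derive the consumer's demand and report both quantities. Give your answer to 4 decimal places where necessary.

x* = 4.6512, y* = 51

So x*(p_x,p_y) = 10·p_y/p_x, independent of income; and y* = (I − 10·p_y)/p_y.
At the given prices: x* = 10·4/8.6 = 4.6512, and y* = 51.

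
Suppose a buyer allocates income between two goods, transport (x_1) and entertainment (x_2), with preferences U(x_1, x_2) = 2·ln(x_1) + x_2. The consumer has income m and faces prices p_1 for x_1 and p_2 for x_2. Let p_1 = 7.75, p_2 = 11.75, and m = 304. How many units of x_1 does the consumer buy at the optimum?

x_1* = 3.0323

Set MRS = p_1/p_2: (2/x_1)/1 = p_1/p_2.
So x_1*(p_1,p_2) = 2·p_2/p_1, independent of income; and x_2* = (m − 2·p_2)/p_2.
At the given prices: x_1* = 2·11.75/7.75 = 3.0323.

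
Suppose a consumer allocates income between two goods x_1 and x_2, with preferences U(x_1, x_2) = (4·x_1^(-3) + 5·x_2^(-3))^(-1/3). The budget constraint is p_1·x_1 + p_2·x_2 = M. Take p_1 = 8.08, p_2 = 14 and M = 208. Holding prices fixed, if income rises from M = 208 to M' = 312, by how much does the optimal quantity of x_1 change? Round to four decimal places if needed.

Δx_1* = 4.9565

MRS = MU_x_1/MU_x_2 = (4/5)·(x_2/x_1)^(4). Set equal to p_1/p_2.
Solve for the ratio: x_2/x_1 = [(5/4)·p_1/p_2]^(0.25).
With the ratio pinned down, the budget gives x_1* = M/(p_1 + p_2·(x_2/x_1)) and x_2* = (x_2/x_1)·x_1*.
Numerically x_2/x_1 = 0.921612, so x_1* = 208/(8.08 + 14·0.921612) = 9.913.
At M' = 312: x_1* = 14.8695. Change: 14.8695 − 9.913 = 4.9565.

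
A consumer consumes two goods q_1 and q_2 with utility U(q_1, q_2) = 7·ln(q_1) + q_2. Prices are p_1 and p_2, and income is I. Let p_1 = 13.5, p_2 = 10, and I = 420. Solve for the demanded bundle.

Set MRS = p_1/p_2: (7/q_1)/1 = p_1/p_2.
So q_1*(p_1,p_2) = 7·p_2/p_1, independent of income; and q_2* = (I − 7·p_2)/p_2.
At the given prices: q_1* = 7·10/13.5 = 5.1852, and q_2* = 35.

q_1* = 5.1852, q_2* = 35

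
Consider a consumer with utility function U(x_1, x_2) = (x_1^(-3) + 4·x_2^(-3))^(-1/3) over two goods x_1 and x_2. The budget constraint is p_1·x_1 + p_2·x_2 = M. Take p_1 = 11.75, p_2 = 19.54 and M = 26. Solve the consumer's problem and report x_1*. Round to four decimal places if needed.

From the CES first-order condition, (1/4)·(x_2/x_1)^(4) = p_1/p_2.
Hence x_2/x_1 = (4·p_1/p_2)^(1/(4)), i.e. raised to the 0.25 power.
Substitute x_2 = (x_2/x_1)·x_1 into the budget: x_1* = M/(p_1 + p_2·(x_2/x_1)).
Numerically x_2/x_1 = 1.245355, so x_1* = 26/(11.75 + 19.54·1.245355) = 0.7205.

x_1* = 0.7205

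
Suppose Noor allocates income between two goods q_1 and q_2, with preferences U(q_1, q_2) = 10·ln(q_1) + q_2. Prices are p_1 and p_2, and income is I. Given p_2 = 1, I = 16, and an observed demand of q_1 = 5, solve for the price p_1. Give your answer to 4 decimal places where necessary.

Set MRS = p_1/p_2: (10/q_1)/1 = p_1/p_2.
So q_1*(p_1,p_2) = 10·p_2/p_1, independent of income; and q_2* = (I − 10·p_2)/p_2.
Set q_1* = 5 in the demand function and solve for p_1: p_1 = 2.

p_1 = 2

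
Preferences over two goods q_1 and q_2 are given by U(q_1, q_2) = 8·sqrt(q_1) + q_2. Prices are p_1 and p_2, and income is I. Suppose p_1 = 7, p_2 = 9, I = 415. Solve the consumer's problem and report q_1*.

q_1* = 26.449

Plugging in: q_1* = (4·9/7)² = 26.449.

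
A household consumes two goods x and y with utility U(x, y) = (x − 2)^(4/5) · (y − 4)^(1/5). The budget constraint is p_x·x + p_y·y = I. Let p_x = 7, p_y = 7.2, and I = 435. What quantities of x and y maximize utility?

MRS = 4·(y−4)/(x−2). Tangency with p_x/p_y gives y−4 = (1/4)·(p_x/p_y)·(x−2).
Substituting into the budget: x* = 2 + 0.8·(I − 2·p_x − 4·p_y)/p_x, and y* = 4 + 0.2·(…)/p_y.
Discretionary income = 435 − 2·7 − 4·7.2 = 392.2; x* = 2 + 0.8·392.2/7 = 46.8229; y* = 4 + 0.2·392.2/7.2 = 14.8944.

x* = 46.8229, y* = 14.8944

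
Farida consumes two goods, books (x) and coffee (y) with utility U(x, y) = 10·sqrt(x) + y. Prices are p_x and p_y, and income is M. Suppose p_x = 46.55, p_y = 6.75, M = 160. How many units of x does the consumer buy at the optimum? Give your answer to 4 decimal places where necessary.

x* = 0.5257

MU_x = 5/√x, MU_y = 1. Tangency: 5/√x = p_x/p_y.
Thus x* = (5·p_y/p_x)² — independent of M — with the rest of income spent on y.
Plugging in: x* = (5·6.75/46.55)² = 0.5257.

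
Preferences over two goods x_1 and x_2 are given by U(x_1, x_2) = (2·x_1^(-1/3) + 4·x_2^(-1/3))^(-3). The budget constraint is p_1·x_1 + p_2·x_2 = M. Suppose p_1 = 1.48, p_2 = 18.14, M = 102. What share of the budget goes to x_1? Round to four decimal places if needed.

MU_x_1 ∝ 2·x_1^(-4/3), MU_x_2 ∝ 4·x_2^(-4/3), so MRS = (1/2)·(x_2/x_1)^(4/3) = p_1/p_2.
Solve for the ratio: x_2/x_1 = [2·p_1/p_2]^(0.75).
With the ratio pinned down, the budget gives x_1* = M/(p_1 + p_2·(x_2/x_1)) and x_2* = (x_2/x_1)·x_1*.
Numerically x_2/x_1 = 0.256738, so x_1* = 102/(1.48 + 18.14·0.256738) = 16.6199 and x_2* = 0.256738·16.6199 = 4.267.
Expenditure on x_1: 1.48·16.6199 = 24.5974; share = 0.2412.

share on x_1 = 0.2412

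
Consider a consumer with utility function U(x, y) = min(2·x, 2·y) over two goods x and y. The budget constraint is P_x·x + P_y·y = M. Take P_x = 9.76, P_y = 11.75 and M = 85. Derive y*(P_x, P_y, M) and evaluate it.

With perfect complements, no substitution: consume in ratio x:y = 2:2.
Budget: P_x·x + P_y·x = M, so (2·P_x + 2·P_y)·x = 2·M.
Demand: x*(P_x,P_y,M) = 2·M/(2·P_x + 2·P_y), y* = 2·M/(2·P_x + 2·P_y).
Here 2·9.76 + 2·11.75 = 43.02, giving y* = 3.9517.

y* = 3.9517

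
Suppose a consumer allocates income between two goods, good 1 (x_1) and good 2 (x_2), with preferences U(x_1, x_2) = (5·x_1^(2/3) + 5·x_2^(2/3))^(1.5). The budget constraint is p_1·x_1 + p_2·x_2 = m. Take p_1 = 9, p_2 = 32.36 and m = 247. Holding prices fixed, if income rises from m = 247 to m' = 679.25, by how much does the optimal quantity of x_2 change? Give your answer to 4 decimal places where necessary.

With the ratio pinned down, the budget gives x_1* = m/(p_1 + p_2·(x_2/x_1)) and x_2* = (x_2/x_1)·x_1*.
Numerically x_2/x_1 = 0.021513, so x_1* = 247/(9 + 32.36·0.021513) = 25.474 and x_2* = 0.021513·25.474 = 0.548.
At m' = 679.25: x_2* = 1.5071. Change: 1.5071 − 0.548 = 0.959.

Δx_2* = 0.959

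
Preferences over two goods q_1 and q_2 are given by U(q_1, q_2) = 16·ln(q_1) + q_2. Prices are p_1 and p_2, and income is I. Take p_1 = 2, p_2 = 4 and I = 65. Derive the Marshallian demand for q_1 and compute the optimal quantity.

q_1* = 32

MU_q_1 = 16/q_1, MU_q_2 = 1. Tangency: 16/q_1 = p_1/p_2.
So q_1*(p_1,p_2) = 16·p_2/p_1, independent of income; and q_2* = (I − 16·p_2)/p_2.
At the given prices: q_1* = 16·4/2 = 32.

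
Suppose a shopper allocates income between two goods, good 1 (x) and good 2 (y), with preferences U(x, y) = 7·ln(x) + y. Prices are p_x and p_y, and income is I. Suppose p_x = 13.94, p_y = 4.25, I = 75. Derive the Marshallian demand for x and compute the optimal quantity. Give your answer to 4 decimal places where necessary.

x* = 2.1341

MU_x = 7/x, MU_y = 1. Tangency: 7/x = p_x/p_y.
So x*(p_x,p_y) = 7·p_y/p_x, independent of income; and y* = (I − 7·p_y)/p_y.
At the given prices: x* = 7·4.25/13.94 = 2.1341.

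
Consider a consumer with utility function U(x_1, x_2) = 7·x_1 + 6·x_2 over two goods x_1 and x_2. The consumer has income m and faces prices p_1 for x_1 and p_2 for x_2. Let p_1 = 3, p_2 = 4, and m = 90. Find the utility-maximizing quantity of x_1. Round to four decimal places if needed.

Linear utility — the consumer picks whichever good has higher MU/price: 7/3 = 2.3333 vs 6/4 = 1.5.
x_1 gives more utility per dollar, so spend all income on x_1: x_1* = m/p_1, x_2* = 0.
Numerically: x_1* = 30, x_2* = 0.

x_1* = 30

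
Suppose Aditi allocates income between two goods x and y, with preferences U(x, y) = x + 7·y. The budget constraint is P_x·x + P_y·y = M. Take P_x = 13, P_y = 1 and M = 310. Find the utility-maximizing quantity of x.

x* = 0

Linear utility — the consumer picks whichever good has higher MU/price: 1/13 = 0.0769 vs 7/1 = 7.
y gives more utility per dollar, so spend all income on y: y* = M/P_y, x* = 0.
Numerically: x* = 0, y* = 310.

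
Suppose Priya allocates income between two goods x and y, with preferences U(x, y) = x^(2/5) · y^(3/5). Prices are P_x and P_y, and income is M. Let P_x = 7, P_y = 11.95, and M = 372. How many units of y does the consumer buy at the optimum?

y* = 18.6778

Demand: x*(P_x,P_y,M) = 0.4·M/P_x and y* = 0.6·M/P_y.
At P_x=7, P_y=11.95, M=372: y* = 0.6·372/11.95 = 18.6778.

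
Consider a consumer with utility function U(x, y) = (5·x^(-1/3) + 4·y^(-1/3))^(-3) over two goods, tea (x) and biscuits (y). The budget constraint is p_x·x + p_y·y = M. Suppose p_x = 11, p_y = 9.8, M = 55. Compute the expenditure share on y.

From the CES first-order condition, (5/4)·(y/x)^(4/3) = p_x/p_y.
Solve for the ratio: y/x = [(4/5)·p_x/p_y]^(0.75).
With the ratio pinned down, the budget gives x* = M/(p_x + p_y·(y/x)) and y* = (y/x)·x*.
Numerically y/x = 0.922449, so x* = 55/(11 + 9.8·0.922449) = 2.7445 and y* = 0.922449·2.7445 = 2.5317.
Expenditure on y: 9.8·2.5317 = 24.8104; share = 0.4511.

share on y = 0.4511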